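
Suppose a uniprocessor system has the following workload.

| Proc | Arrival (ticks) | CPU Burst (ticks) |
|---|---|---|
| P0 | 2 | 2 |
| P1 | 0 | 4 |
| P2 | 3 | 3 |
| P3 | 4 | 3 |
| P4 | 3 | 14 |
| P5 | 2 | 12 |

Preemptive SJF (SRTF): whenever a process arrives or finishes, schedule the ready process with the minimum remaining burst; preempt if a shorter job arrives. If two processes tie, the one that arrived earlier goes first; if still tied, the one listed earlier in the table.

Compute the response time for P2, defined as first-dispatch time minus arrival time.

3

Gantt: | P1 0-4 | P0 4-6 | P2 6-9 | P3 9-12 | P5 12-24 | P4 24-38 |
Completion: P0=6  P1=4  P2=9  P3=12  P4=38  P5=24
Response(P2) = first start − arrival = 6 − 3 = 3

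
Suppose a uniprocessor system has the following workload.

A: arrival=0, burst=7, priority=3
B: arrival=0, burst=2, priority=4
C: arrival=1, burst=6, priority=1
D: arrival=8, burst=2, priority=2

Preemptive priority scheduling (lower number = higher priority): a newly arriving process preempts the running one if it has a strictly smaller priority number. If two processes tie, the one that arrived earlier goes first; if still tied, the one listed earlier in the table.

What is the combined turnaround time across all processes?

40

Schedule: | A 0-1 | C 1-7 | A 7-8 | D 8-10 | A 10-15 | B 15-17 |
Completion: A=15  B=17  C=7  D=10
Turnaround = completion − arrival: A=15, B=17, C=6, D=2
Total turnaround = 15 + 17 + 6 + 2 = 40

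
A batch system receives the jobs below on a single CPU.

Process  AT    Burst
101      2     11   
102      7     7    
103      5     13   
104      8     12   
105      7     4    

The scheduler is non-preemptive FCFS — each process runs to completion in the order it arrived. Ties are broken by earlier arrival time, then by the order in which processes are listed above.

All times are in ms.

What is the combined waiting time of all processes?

Schedule: | idle 0-2 | 101 2-13 | 103 13-26 | 102 26-33 | 105 33-37 | 104 37-49 |
Completion: 101=13  102=33  103=26  104=49  105=37
Turnaround (C−A): 101=11  102=26  103=21  104=41  105=30
Waiting = turnaround − burst: 101=0, 102=19, 103=8, 104=29, 105=26
Total waiting = 0 + 19 + 8 + 29 + 26 = 82

82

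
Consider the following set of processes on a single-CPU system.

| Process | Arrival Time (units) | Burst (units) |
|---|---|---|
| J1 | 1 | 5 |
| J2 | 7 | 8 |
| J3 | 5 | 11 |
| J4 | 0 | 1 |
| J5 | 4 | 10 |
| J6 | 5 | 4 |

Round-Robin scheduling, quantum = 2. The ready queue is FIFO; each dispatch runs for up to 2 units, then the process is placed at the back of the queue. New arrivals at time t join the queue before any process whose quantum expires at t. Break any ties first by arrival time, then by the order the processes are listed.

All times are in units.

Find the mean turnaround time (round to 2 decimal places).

Gantt: | J4 0-1 | J1 1-5 | J5 5-7 | J3 7-9 | J6 9-11 | J1 11-12 | J2 12-14 | J5 14-16 | J3 16-18 | J6 18-20 | J2 20-22 | J5 22-24 | J3 24-26 | J2 26-28 | J5 28-30 | J3 30-32 | J2 32-34 | J5 34-36 | J3 36-39 |
Completion: J1=12  J2=34  J3=39  J4=1  J5=36  J6=20
Turnaround (C−A): J1=11  J2=27  J3=34  J4=1  J5=32  J6=15
Turnaround times: J1=11, J2=27, J3=34, J4=1, J5=32, J6=15
Average turnaround = (11+27+34+1+32+15) / 6 = 120/6 = 20.00

20.00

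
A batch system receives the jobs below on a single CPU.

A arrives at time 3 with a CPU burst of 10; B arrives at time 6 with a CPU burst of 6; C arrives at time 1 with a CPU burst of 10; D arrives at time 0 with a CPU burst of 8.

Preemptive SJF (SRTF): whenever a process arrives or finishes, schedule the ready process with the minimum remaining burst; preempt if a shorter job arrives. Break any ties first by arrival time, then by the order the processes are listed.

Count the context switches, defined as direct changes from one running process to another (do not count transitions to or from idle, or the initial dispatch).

3

Timeline: | D 0-8 | B 8-14 | C 14-24 | A 24-34 |
Completion: A=34  B=14  C=24  D=8
Turnaround (C−A): A=31  B=8  C=23  D=8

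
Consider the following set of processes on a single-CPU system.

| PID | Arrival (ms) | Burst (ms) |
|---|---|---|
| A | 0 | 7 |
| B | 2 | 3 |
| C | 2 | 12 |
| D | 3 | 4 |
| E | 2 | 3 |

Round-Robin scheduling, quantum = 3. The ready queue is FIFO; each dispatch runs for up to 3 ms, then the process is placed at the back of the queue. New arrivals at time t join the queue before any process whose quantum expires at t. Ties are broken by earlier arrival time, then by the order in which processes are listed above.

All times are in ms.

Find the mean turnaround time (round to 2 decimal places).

16.60

Timeline: | A 0-3 | B 3-6 | C 6-9 | E 9-12 | D 12-15 | A 15-18 | C 18-21 | D 21-22 | A 22-23 | C 23-29 |
Completion: A=23  B=6  C=29  D=22  E=12
Turnaround (C−A): A=23  B=4  C=27  D=19  E=10
Turnaround times: A=23, B=4, C=27, D=19, E=10
Average turnaround = (23+4+27+19+10) / 5 = 83/5 = 16.60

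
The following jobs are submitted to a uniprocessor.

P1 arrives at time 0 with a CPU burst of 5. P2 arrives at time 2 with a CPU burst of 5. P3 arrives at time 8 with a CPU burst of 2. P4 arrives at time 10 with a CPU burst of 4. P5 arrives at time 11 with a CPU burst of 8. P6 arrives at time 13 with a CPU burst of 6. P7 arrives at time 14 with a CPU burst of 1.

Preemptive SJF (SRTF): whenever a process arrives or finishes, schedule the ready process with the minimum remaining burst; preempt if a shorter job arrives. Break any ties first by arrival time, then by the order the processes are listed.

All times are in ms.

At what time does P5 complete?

Timeline: | P1 0-5 | P2 5-10 | P3 10-12 | P4 12-14 | P7 14-15 | P4 15-17 | P6 17-23 | P5 23-31 |
Completion: P1=5  P2=10  P3=12  P4=17  P5=31  P6=23  P7=15
Turnaround (C−A): P1=5  P2=8  P3=4  P4=7  P5=20  P6=10  P7=1

31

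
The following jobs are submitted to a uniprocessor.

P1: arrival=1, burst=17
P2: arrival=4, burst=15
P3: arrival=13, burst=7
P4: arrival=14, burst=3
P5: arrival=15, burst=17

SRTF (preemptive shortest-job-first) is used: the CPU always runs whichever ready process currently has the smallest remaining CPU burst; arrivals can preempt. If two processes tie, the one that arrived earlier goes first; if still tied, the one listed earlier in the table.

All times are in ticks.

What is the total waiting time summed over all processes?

Gantt: | idle 0-1 | P1 1-14 | P4 14-17 | P1 17-21 | P3 21-28 | P2 28-43 | P5 43-60 |
Completion: P1=21  P2=43  P3=28  P4=17  P5=60
Turnaround (C−A): P1=20  P2=39  P3=15  P4=3  P5=45
Waiting = turnaround − burst: P1=3, P2=24, P3=8, P4=0, P5=28
Total waiting = 3 + 24 + 8 + 0 + 28 = 63

63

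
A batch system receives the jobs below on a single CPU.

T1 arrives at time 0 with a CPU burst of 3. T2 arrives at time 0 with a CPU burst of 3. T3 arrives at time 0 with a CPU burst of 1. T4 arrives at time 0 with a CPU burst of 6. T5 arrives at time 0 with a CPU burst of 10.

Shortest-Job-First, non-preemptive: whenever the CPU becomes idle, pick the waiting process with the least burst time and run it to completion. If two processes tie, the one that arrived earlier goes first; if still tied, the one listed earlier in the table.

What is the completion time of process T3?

1

Schedule: | T3 0-1 | T1 1-4 | T2 4-7 | T4 7-13 | T5 13-23 |
Completion: T1=4  T2=7  T3=1  T4=13  T5=23
Turnaround (C−A): T1=4  T2=7  T3=1  T4=13  T5=23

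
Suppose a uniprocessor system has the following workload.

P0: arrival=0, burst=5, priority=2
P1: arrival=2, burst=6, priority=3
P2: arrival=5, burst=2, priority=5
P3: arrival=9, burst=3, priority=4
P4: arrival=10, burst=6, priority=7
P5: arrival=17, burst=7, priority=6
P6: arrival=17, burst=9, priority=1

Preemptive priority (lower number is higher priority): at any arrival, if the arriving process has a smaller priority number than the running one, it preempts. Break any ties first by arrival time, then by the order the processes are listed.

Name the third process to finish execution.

P3

Timeline: | P0 0-5 | P1 5-11 | P3 11-14 | P2 14-16 | P4 16-17 | P6 17-26 | P5 26-33 | P4 33-38 |
Completion: P0=5  P1=11  P2=16  P3=14  P4=38  P5=33  P6=26
Turnaround (C−A): P0=5  P1=9  P2=11  P3=5  P4=28  P5=16  P6=9
Finish order: P0 → P1 → P3 → P2 → P6 → P5 → P4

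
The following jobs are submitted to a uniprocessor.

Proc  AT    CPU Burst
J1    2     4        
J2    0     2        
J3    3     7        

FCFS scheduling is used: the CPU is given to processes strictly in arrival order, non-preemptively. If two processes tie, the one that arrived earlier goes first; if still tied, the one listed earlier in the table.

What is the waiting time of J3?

Gantt: | J2 0-2 | J1 2-6 | J3 6-13 |
Completion: J1=6  J2=2  J3=13
Waiting(J3) = turnaround − burst = 10 − 7 = 3

3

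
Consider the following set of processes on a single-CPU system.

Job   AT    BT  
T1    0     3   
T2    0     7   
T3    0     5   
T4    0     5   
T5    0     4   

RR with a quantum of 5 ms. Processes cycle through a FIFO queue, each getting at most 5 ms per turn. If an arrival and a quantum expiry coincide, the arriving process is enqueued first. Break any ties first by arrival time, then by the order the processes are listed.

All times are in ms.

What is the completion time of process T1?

Schedule: | T1 0-3 | T2 3-8 | T3 8-13 | T4 13-18 | T5 18-22 | T2 22-24 |
Completion: T1=3  T2=24  T3=13  T4=18  T5=22

3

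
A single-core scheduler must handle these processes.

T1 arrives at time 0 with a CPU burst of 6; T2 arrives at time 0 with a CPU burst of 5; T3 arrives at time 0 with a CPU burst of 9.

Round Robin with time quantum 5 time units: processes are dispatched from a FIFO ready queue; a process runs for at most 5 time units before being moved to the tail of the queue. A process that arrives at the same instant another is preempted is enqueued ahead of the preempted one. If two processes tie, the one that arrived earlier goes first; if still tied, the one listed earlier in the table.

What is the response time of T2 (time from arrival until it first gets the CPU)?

5

Timeline: | T1 0-5 | T2 5-10 | T3 10-15 | T1 15-16 | T3 16-20 |
Completion: T1=16  T2=10  T3=20
Response(T2) = first start − arrival = 5 − 0 = 5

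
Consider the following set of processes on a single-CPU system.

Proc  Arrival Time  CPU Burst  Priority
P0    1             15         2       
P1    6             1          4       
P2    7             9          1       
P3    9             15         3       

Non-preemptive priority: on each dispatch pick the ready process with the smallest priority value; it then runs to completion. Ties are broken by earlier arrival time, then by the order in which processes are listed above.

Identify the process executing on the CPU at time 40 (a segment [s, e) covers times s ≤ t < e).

Gantt: | idle 0-1 | P0 1-16 | P2 16-25 | P3 25-40 | P1 40-41 |
Completion: P0=16  P1=41  P2=25  P3=40

P1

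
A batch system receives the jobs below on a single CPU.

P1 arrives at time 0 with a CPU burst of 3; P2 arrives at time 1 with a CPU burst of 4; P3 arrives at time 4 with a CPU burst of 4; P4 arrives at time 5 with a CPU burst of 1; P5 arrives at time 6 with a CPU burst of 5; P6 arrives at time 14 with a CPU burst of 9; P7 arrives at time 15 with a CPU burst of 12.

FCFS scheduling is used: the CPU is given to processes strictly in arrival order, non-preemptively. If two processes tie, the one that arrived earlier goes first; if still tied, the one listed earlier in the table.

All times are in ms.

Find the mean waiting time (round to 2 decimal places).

4.43

Timeline: | P1 0-3 | P2 3-7 | P3 7-11 | P4 11-12 | P5 12-17 | P6 17-26 | P7 26-38 |
Completion: P1=3  P2=7  P3=11  P4=12  P5=17  P6=26  P7=38
Waiting times: P1=0, P2=2, P3=3, P4=6, P5=6, P6=3, P7=11
Average waiting = (0+2+3+6+6+3+11) / 7 = 31/7 = 4.43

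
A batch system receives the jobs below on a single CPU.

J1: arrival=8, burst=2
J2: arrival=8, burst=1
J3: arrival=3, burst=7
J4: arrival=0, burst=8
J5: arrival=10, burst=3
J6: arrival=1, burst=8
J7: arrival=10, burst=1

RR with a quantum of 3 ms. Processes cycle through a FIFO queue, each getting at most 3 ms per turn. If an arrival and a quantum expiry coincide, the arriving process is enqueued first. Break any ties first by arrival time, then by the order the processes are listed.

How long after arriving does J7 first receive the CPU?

14

Gantt: | J4 0-3 | J6 3-6 | J3 6-9 | J4 9-12 | J6 12-15 | J1 15-17 | J2 17-18 | J3 18-21 | J5 21-24 | J7 24-25 | J4 25-27 | J6 27-29 | J3 29-30 |
Completion: J1=17  J2=18  J3=30  J4=27  J5=24  J6=29  J7=25
Response(J7) = first start − arrival = 24 − 10 = 14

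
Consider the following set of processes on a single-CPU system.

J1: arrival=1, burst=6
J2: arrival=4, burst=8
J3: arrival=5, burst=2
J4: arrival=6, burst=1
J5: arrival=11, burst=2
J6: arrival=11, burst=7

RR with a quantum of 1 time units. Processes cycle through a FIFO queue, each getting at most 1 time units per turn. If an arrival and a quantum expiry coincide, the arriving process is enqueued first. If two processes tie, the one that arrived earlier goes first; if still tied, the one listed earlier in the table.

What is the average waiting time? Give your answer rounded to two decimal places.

Schedule: | idle 0-1 | J1 1-4 | J2 4-5 | J1 5-6 | J3 6-7 | J2 7-8 | J4 8-9 | J1 9-10 | J3 10-11 | J2 11-12 | J1 12-13 | J5 13-14 | J6 14-15 | J2 15-16 | J5 16-17 | J6 17-18 | J2 18-19 | J6 19-20 | J2 20-21 | J6 21-22 | J2 22-23 | J6 23-24 | J2 24-25 | J6 25-27 |
Completion: J1=13  J2=25  J3=11  J4=9  J5=17  J6=27
Turnaround (C−A): J1=12  J2=21  J3=6  J4=3  J5=6  J6=16
Waiting times: J1=6, J2=13, J3=4, J4=2, J5=4, J6=9
Average waiting = (6+13+4+2+4+9) / 6 = 38/6 = 6.33

6.33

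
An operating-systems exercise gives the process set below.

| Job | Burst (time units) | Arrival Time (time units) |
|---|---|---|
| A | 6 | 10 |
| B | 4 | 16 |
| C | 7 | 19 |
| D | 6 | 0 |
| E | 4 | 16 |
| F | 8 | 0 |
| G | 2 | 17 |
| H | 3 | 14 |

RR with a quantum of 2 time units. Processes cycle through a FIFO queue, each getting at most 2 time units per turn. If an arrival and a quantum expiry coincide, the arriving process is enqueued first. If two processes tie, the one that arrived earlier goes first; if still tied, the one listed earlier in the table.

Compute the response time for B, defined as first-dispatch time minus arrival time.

Schedule: | D 0-2 | F 2-4 | D 4-6 | F 6-8 | D 8-10 | F 10-12 | A 12-14 | F 14-16 | H 16-18 | A 18-20 | B 20-22 | E 22-24 | G 24-26 | H 26-27 | C 27-29 | A 29-31 | B 31-33 | E 33-35 | C 35-40 |
Completion: A=31  B=33  C=40  D=10  E=35  F=16  G=26  H=27
Turnaround (C−A): A=21  B=17  C=21  D=10  E=19  F=16  G=9  H=13
Response(B) = first start − arrival = 20 − 16 = 4

4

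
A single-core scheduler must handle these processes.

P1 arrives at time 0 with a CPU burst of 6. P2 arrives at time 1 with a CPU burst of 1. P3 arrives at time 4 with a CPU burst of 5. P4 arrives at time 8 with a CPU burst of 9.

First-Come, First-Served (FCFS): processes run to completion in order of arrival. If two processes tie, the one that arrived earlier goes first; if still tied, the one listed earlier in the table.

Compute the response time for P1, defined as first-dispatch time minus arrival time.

0

Gantt: | P1 0-6 | P2 6-7 | P3 7-12 | P4 12-21 |
Completion: P1=6  P2=7  P3=12  P4=21
Turnaround (C−A): P1=6  P2=6  P3=8  P4=13
Response(P1) = first start − arrival = 0 − 0 = 0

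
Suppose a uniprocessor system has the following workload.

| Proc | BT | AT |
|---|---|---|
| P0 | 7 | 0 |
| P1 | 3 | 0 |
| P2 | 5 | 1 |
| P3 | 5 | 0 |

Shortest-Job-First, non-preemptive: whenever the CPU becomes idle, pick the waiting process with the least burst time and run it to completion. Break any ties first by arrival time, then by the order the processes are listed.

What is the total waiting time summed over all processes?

23

Gantt: | P1 0-3 | P3 3-8 | P2 8-13 | P0 13-20 |
Completion: P0=20  P1=3  P2=13  P3=8
Waiting = turnaround − burst: P0=13, P1=0, P2=7, P3=3
Total waiting = 13 + 0 + 7 + 3 = 23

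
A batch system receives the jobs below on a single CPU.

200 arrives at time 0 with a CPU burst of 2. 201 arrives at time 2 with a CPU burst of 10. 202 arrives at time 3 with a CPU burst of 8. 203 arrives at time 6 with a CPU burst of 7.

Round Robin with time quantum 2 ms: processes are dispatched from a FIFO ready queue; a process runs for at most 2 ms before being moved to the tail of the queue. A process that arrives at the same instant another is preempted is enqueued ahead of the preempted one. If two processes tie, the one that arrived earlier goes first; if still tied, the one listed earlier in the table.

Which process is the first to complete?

Timeline: | 200 0-2 | 201 2-4 | 202 4-6 | 201 6-8 | 203 8-10 | 202 10-12 | 201 12-14 | 203 14-16 | 202 16-18 | 201 18-20 | 203 20-22 | 202 22-24 | 201 24-26 | 203 26-27 |
Completion: 200=2  201=26  202=24  203=27
Turnaround (C−A): 200=2  201=24  202=21  203=21
Finish order: 200 → 202 → 201 → 203

200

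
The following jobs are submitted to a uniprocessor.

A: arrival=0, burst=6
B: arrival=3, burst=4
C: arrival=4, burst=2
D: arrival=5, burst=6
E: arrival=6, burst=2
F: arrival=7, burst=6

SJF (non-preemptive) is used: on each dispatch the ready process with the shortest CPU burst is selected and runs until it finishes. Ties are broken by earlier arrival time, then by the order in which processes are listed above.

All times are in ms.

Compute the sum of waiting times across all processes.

33

Schedule: | A 0-6 | C 6-8 | E 8-10 | B 10-14 | D 14-20 | F 20-26 |
Completion: A=6  B=14  C=8  D=20  E=10  F=26
Turnaround (C−A): A=6  B=11  C=4  D=15  E=4  F=19
Waiting = turnaround − burst: A=0, B=7, C=2, D=9, E=2, F=13
Total waiting = 0 + 7 + 2 + 9 + 2 + 13 = 33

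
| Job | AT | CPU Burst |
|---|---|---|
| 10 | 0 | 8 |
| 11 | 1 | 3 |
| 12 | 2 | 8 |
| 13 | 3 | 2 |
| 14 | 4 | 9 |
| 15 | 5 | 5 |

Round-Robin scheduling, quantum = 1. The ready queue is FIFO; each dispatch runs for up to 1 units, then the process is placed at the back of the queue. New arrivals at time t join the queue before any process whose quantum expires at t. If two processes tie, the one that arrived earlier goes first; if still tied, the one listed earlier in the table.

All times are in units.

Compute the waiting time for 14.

22

Schedule: | 10 0-1 | 11 1-2 | 10 2-3 | 12 3-4 | 11 4-5 | 13 5-6 | 10 6-7 | 14 7-8 | 12 8-9 | 15 9-10 | 11 10-11 | 13 11-12 | 10 12-13 | 14 13-14 | 12 14-15 | 15 15-16 | 10 16-17 | 14 17-18 | 12 18-19 | 15 19-20 | 10 20-21 | 14 21-22 | 12 22-23 | 15 23-24 | 10 24-25 | 14 25-26 | 12 26-27 | 15 27-28 | 10 28-29 | 14 29-30 | 12 30-31 | 14 31-32 | 12 32-33 | 14 33-35 |
Completion: 10=29  11=11  12=33  13=12  14=35  15=28
Turnaround (C−A): 10=29  11=10  12=31  13=9  14=31  15=23
Waiting(14) = turnaround − burst = 31 − 9 = 22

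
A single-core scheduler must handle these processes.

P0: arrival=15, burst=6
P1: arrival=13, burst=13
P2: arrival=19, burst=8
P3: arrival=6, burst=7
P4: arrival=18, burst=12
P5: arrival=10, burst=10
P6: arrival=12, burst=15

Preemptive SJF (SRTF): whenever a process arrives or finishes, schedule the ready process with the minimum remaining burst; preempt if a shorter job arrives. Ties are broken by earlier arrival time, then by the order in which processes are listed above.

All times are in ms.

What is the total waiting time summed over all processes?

124

Timeline: | idle 0-6 | P3 6-13 | P5 13-15 | P0 15-21 | P5 21-29 | P2 29-37 | P4 37-49 | P1 49-62 | P6 62-77 |
Completion: P0=21  P1=62  P2=37  P3=13  P4=49  P5=29  P6=77
Waiting = turnaround − burst: P0=0, P1=36, P2=10, P3=0, P4=19, P5=9, P6=50
Total waiting = 0 + 36 + 10 + 0 + 19 + 9 + 50 = 124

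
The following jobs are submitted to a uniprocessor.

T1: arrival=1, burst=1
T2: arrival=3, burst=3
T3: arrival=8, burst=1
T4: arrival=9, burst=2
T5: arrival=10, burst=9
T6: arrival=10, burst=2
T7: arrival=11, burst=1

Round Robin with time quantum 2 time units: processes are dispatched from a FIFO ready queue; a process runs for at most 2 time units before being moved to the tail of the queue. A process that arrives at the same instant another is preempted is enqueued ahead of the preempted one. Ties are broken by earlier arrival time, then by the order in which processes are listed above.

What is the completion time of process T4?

Timeline: | idle 0-1 | T1 1-2 | idle 2-3 | T2 3-6 | idle 6-8 | T3 8-9 | T4 9-11 | T5 11-13 | T6 13-15 | T7 15-16 | T5 16-23 |
Completion: T1=2  T2=6  T3=9  T4=11  T5=23  T6=15  T7=16
Turnaround (C−A): T1=1  T2=3  T3=1  T4=2  T5=13  T6=5  T7=5

11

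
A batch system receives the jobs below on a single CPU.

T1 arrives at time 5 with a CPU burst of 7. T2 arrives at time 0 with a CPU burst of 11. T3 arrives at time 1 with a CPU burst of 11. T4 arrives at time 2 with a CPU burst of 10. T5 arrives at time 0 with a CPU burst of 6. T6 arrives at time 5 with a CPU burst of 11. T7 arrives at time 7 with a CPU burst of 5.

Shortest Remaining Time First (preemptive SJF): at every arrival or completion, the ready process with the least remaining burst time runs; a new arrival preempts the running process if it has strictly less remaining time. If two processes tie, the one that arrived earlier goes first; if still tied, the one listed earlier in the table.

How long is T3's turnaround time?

Schedule: | T5 0-6 | T1 6-7 | T7 7-12 | T1 12-18 | T4 18-28 | T2 28-39 | T3 39-50 | T6 50-61 |
Completion: T1=18  T2=39  T3=50  T4=28  T5=6  T6=61  T7=12
Turnaround(T3) = completion − arrival = 50 − 1 = 49

49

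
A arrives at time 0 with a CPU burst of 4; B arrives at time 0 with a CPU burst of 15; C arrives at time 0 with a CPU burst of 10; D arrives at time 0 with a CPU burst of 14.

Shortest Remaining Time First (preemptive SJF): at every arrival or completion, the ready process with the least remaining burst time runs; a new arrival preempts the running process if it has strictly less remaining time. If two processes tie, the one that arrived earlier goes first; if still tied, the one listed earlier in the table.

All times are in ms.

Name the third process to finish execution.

Timeline: | A 0-4 | C 4-14 | D 14-28 | B 28-43 |
Completion: A=4  B=43  C=14  D=28
Turnaround (C−A): A=4  B=43  C=14  D=28
Finish order: A → C → D → B

D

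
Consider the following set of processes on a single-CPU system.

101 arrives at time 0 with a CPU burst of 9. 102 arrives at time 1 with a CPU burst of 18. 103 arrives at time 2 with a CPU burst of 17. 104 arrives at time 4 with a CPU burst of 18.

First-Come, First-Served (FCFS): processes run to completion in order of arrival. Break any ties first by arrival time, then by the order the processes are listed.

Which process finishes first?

Timeline: | 101 0-9 | 102 9-27 | 103 27-44 | 104 44-62 |
Completion: 101=9  102=27  103=44  104=62
Turnaround (C−A): 101=9  102=26  103=42  104=58
Finish order: 101 → 102 → 103 → 104

101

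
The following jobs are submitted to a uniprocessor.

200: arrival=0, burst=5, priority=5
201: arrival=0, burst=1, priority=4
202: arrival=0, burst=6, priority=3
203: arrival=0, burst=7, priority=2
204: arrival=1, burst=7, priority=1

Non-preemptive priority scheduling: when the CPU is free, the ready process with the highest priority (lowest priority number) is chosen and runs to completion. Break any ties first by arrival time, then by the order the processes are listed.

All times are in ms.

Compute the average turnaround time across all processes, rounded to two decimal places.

Timeline: | 203 0-7 | 204 7-14 | 202 14-20 | 201 20-21 | 200 21-26 |
Completion: 200=26  201=21  202=20  203=7  204=14
Turnaround (C−A): 200=26  201=21  202=20  203=7  204=13
Turnaround times: 200=26, 201=21, 202=20, 203=7, 204=13
Average turnaround = (26+21+20+7+13) / 5 = 87/5 = 17.40

17.40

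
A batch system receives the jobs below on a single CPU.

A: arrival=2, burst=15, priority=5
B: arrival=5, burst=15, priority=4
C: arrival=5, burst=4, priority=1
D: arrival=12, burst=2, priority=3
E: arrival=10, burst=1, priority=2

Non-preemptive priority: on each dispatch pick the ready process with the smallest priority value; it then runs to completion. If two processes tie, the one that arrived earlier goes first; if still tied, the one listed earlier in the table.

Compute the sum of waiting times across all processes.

Schedule: | idle 0-2 | A 2-17 | C 17-21 | E 21-22 | D 22-24 | B 24-39 |
Completion: A=17  B=39  C=21  D=24  E=22
Waiting = turnaround − burst: A=0, B=19, C=12, D=10, E=11
Total waiting = 0 + 19 + 12 + 10 + 11 = 52

52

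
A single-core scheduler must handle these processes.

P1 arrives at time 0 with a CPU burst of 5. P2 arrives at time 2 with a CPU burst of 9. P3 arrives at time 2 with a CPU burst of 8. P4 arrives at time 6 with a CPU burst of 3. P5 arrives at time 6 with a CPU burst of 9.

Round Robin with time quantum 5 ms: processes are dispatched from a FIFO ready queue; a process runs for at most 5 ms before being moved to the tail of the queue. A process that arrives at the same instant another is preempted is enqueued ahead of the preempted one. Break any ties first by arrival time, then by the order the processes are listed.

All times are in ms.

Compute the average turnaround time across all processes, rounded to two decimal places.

Timeline: | P1 0-5 | P2 5-10 | P3 10-15 | P4 15-18 | P5 18-23 | P2 23-27 | P3 27-30 | P5 30-34 |
Completion: P1=5  P2=27  P3=30  P4=18  P5=34
Turnaround times: P1=5, P2=25, P3=28, P4=12, P5=28
Average turnaround = (5+25+28+12+28) / 5 = 98/5 = 19.60

19.60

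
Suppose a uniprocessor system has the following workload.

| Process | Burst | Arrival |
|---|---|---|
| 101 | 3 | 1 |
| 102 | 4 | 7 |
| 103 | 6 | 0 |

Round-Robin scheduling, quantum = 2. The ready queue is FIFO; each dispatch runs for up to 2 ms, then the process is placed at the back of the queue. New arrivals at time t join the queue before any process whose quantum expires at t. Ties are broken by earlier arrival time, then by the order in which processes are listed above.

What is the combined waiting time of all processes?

Timeline: | 103 0-2 | 101 2-4 | 103 4-6 | 101 6-7 | 103 7-9 | 102 9-13 |
Completion: 101=7  102=13  103=9
Waiting = turnaround − burst: 101=3, 102=2, 103=3
Total waiting = 3 + 2 + 3 = 8

8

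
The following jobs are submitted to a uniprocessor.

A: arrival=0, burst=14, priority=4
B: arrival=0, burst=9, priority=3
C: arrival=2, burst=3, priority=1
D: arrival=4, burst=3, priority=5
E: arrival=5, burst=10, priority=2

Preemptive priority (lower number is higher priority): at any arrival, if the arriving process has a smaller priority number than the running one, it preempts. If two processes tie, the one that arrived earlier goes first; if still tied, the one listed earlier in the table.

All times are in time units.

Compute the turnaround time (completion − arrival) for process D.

Gantt: | B 0-2 | C 2-5 | E 5-15 | B 15-22 | A 22-36 | D 36-39 |
Completion: A=36  B=22  C=5  D=39  E=15
Turnaround (C−A): A=36  B=22  C=3  D=35  E=10
Turnaround(D) = completion − arrival = 39 − 4 = 35

35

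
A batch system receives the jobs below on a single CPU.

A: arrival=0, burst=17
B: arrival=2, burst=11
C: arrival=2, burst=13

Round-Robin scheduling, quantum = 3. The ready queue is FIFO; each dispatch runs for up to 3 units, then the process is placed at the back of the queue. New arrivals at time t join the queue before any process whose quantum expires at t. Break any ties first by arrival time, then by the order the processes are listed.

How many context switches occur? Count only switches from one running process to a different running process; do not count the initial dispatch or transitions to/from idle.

14

Schedule: | A 0-3 | B 3-6 | C 6-9 | A 9-12 | B 12-15 | C 15-18 | A 18-21 | B 21-24 | C 24-27 | A 27-30 | B 30-32 | C 32-35 | A 35-38 | C 38-39 | A 39-41 |
Completion: A=41  B=32  C=39
Turnaround (C−A): A=41  B=30  C=37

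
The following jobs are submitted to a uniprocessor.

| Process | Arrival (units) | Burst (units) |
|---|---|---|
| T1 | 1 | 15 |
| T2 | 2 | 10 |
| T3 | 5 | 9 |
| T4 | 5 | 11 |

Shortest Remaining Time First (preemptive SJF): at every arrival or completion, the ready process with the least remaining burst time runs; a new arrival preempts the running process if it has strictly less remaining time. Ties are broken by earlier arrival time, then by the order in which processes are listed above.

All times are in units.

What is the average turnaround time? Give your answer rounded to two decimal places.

24.50

Schedule: | idle 0-1 | T1 1-2 | T2 2-12 | T3 12-21 | T4 21-32 | T1 32-46 |
Completion: T1=46  T2=12  T3=21  T4=32
Turnaround times: T1=45, T2=10, T3=16, T4=27
Average turnaround = (45+10+16+27) / 4 = 98/4 = 24.50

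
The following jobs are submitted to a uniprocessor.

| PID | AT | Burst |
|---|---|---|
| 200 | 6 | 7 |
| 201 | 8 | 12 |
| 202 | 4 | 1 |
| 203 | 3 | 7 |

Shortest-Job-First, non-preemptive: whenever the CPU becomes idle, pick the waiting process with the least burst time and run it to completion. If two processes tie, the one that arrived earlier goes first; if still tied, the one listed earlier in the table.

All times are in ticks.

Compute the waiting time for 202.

Gantt: | idle 0-3 | 203 3-10 | 202 10-11 | 200 11-18 | 201 18-30 |
Completion: 200=18  201=30  202=11  203=10
Turnaround (C−A): 200=12  201=22  202=7  203=7
Waiting(202) = turnaround − burst = 7 − 1 = 6

6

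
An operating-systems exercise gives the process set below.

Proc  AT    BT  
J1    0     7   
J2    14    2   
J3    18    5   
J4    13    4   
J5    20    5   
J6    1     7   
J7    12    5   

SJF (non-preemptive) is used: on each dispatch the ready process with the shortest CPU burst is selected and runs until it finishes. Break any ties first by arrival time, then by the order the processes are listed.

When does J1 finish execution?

Gantt: | J1 0-7 | J6 7-14 | J2 14-16 | J4 16-20 | J7 20-25 | J3 25-30 | J5 30-35 |
Completion: J1=7  J2=16  J3=30  J4=20  J5=35  J6=14  J7=25
Turnaround (C−A): J1=7  J2=2  J3=12  J4=7  J5=15  J6=13  J7=13

7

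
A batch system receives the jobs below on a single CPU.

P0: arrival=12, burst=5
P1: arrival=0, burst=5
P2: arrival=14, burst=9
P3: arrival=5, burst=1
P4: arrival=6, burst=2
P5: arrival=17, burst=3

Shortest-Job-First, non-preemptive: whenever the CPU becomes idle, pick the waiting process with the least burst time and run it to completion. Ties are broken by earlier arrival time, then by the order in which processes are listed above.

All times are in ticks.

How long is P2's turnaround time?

15

Timeline: | P1 0-5 | P3 5-6 | P4 6-8 | idle 8-12 | P0 12-17 | P5 17-20 | P2 20-29 |
Completion: P0=17  P1=5  P2=29  P3=6  P4=8  P5=20
Turnaround (C−A): P0=5  P1=5  P2=15  P3=1  P4=2  P5=3
Turnaround(P2) = completion − arrival = 29 − 14 = 15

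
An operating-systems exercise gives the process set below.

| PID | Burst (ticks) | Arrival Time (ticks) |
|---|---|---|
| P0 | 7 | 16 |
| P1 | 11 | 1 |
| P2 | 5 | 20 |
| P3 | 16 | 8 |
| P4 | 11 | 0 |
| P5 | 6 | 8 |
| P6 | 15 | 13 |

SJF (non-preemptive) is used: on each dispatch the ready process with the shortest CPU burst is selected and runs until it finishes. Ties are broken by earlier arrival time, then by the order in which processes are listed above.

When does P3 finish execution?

Gantt: | P4 0-11 | P5 11-17 | P0 17-24 | P2 24-29 | P1 29-40 | P6 40-55 | P3 55-71 |
Completion: P0=24  P1=40  P2=29  P3=71  P4=11  P5=17  P6=55
Turnaround (C−A): P0=8  P1=39  P2=9  P3=63  P4=11  P5=9  P6=42

71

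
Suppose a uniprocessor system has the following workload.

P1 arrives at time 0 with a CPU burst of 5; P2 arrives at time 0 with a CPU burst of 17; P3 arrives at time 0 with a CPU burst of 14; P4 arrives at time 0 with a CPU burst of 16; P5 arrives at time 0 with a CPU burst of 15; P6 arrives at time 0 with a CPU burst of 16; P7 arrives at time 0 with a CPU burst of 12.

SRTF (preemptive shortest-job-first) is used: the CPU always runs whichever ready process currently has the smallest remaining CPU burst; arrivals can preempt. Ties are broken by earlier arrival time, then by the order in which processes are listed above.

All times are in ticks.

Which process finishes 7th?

P2

Timeline: | P1 0-5 | P7 5-17 | P3 17-31 | P5 31-46 | P4 46-62 | P6 62-78 | P2 78-95 |
Completion: P1=5  P2=95  P3=31  P4=62  P5=46  P6=78  P7=17
Turnaround (C−A): P1=5  P2=95  P3=31  P4=62  P5=46  P6=78  P7=17
Finish order: P1 → P7 → P3 → P5 → P4 → P6 → P2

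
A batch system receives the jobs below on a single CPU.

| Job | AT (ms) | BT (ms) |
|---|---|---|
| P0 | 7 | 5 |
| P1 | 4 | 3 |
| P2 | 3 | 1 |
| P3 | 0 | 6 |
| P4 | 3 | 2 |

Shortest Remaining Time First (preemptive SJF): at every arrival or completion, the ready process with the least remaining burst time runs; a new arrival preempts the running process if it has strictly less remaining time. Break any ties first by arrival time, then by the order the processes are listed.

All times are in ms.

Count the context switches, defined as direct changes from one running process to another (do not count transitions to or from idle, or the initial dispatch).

Timeline: | P3 0-3 | P2 3-4 | P4 4-6 | P3 6-9 | P1 9-12 | P0 12-17 |
Completion: P0=17  P1=12  P2=4  P3=9  P4=6

5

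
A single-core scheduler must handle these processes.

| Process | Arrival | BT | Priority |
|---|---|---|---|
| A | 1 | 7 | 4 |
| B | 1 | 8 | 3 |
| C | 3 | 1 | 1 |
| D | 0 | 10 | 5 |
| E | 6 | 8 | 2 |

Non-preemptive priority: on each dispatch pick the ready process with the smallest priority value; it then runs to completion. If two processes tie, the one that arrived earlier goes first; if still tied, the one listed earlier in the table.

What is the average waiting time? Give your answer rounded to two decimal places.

11.20

Schedule: | D 0-10 | C 10-11 | E 11-19 | B 19-27 | A 27-34 |
Completion: A=34  B=27  C=11  D=10  E=19
Waiting times: A=26, B=18, C=7, D=0, E=5
Average waiting = (26+18+7+0+5) / 5 = 56/5 = 11.20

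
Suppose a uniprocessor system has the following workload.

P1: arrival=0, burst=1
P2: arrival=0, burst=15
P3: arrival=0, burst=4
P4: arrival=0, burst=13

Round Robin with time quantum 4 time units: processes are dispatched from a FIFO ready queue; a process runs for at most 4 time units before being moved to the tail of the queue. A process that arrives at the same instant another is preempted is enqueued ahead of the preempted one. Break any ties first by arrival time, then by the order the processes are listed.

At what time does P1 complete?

Gantt: | P1 0-1 | P2 1-5 | P3 5-9 | P4 9-13 | P2 13-17 | P4 17-21 | P2 21-25 | P4 25-29 | P2 29-32 | P4 32-33 |
Completion: P1=1  P2=32  P3=9  P4=33

1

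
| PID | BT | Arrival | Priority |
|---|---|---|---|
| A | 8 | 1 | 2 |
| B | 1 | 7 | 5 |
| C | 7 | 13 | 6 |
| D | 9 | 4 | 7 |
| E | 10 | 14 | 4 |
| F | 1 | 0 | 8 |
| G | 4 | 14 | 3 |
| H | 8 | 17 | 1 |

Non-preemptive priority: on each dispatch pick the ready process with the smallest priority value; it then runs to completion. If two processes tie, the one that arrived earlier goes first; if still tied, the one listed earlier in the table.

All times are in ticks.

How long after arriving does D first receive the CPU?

6

Schedule: | F 0-1 | A 1-9 | B 9-10 | D 10-19 | H 19-27 | G 27-31 | E 31-41 | C 41-48 |
Completion: A=9  B=10  C=48  D=19  E=41  F=1  G=31  H=27
Turnaround (C−A): A=8  B=3  C=35  D=15  E=27  F=1  G=17  H=10
Response(D) = first start − arrival = 10 − 4 = 6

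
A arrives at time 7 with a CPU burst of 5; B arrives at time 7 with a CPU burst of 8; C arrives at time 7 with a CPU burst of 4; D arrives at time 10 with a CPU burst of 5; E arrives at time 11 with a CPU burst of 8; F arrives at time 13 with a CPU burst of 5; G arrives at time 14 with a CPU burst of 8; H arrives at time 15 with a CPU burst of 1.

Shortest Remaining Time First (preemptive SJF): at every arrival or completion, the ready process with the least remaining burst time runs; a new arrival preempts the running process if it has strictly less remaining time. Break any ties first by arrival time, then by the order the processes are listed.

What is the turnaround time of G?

37

Timeline: | idle 0-7 | C 7-11 | A 11-16 | H 16-17 | D 17-22 | F 22-27 | B 27-35 | E 35-43 | G 43-51 |
Completion: A=16  B=35  C=11  D=22  E=43  F=27  G=51  H=17
Turnaround(G) = completion − arrival = 51 − 14 = 37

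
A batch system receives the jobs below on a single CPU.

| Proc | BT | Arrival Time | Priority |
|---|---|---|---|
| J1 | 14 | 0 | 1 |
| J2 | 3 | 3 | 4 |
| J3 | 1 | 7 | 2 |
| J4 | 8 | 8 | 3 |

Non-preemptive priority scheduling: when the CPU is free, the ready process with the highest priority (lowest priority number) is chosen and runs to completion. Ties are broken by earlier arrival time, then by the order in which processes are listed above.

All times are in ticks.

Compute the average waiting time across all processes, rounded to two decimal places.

Gantt: | J1 0-14 | J3 14-15 | J4 15-23 | J2 23-26 |
Completion: J1=14  J2=26  J3=15  J4=23
Waiting times: J1=0, J2=20, J3=7, J4=7
Average waiting = (0+20+7+7) / 4 = 34/4 = 8.50

8.50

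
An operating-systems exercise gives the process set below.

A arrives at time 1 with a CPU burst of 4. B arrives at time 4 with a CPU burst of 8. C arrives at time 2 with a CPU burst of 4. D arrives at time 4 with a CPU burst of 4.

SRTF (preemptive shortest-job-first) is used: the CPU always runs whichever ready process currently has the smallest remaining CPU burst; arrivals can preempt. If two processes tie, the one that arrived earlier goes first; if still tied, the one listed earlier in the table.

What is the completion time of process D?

Timeline: | idle 0-1 | A 1-5 | C 5-9 | D 9-13 | B 13-21 |
Completion: A=5  B=21  C=9  D=13

13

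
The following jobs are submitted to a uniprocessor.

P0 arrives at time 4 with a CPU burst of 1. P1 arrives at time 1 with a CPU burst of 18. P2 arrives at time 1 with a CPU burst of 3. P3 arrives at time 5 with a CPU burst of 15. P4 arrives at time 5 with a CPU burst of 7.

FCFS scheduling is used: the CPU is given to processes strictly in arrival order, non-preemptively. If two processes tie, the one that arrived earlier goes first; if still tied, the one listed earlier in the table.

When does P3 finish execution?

Gantt: | idle 0-1 | P1 1-19 | P2 19-22 | P0 22-23 | P3 23-38 | P4 38-45 |
Completion: P0=23  P1=19  P2=22  P3=38  P4=45

38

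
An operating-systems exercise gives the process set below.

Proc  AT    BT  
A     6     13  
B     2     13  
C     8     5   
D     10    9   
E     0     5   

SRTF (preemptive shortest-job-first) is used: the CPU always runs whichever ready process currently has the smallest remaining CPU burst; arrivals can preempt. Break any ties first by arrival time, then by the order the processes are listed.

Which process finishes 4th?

B

Gantt: | E 0-5 | B 5-8 | C 8-13 | D 13-22 | B 22-32 | A 32-45 |
Completion: A=45  B=32  C=13  D=22  E=5
Turnaround (C−A): A=39  B=30  C=5  D=12  E=5
Finish order: E → C → D → B → A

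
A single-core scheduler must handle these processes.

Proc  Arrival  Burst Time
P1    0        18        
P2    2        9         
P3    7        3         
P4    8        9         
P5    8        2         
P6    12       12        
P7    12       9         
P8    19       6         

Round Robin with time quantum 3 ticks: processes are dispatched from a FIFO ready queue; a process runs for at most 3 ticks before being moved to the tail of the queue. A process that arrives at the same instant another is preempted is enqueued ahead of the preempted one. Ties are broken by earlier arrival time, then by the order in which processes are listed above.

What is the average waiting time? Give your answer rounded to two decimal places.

Timeline: | P1 0-3 | P2 3-6 | P1 6-9 | P2 9-12 | P3 12-15 | P4 15-18 | P5 18-20 | P1 20-23 | P6 23-26 | P7 26-29 | P2 29-32 | P4 32-35 | P8 35-38 | P1 38-41 | P6 41-44 | P7 44-47 | P4 47-50 | P8 50-53 | P1 53-56 | P6 56-59 | P7 59-62 | P1 62-65 | P6 65-68 |
Completion: P1=65  P2=32  P3=15  P4=50  P5=20  P6=68  P7=62  P8=53
Turnaround (C−A): P1=65  P2=30  P3=8  P4=42  P5=12  P6=56  P7=50  P8=34
Waiting times: P1=47, P2=21, P3=5, P4=33, P5=10, P6=44, P7=41, P8=28
Average waiting = (47+21+5+33+10+44+41+28) / 8 = 229/8 = 28.63

28.63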